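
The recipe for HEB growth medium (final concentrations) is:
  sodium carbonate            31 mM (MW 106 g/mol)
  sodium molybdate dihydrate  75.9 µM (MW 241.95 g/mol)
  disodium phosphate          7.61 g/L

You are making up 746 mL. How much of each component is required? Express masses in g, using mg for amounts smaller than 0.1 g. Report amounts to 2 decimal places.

sodium carbonate 2.45 g; sodium molybdate dihydrate 13.70 mg; disodium phosphate 5.68 g

Working volume: 746 mL = 0.746 L.
sodium carbonate: 31 mmol/L × 106 g/mol × 0.746 L ÷ 1000 = 2.45 g
sodium molybdate dihydrate: 75.9 µmol/L × 241.95 g/mol × 0.746 L ÷ 1000 = 13.70 mg
disodium phosphate: 7.61 g/L × 0.746 L = 5.68 g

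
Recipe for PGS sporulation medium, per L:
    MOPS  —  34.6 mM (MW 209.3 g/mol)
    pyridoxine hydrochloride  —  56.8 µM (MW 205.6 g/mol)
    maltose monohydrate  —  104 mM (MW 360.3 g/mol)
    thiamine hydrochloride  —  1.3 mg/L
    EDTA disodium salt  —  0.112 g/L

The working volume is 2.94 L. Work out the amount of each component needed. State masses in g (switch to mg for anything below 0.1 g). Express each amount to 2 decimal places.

Working volume: 2.94 L.
MOPS: 34.6 mmol/L × 209.3 g/mol × 2.94 L ÷ 1000 = 21.29 g
pyridoxine hydrochloride: 56.8 µmol/L × 205.6 g/mol × 2.94 L ÷ 1000 = 34.33 mg
maltose monohydrate: 104 mmol/L × 360.3 g/mol × 2.94 L ÷ 1000 = 110.17 g
thiamine hydrochloride: 1.3 mg/L × 2.94 L = 3.82 mg
EDTA disodium salt: 0.112 g/L × 2.94 L = 0.33 g

MOPS 21.29 g; pyridoxine hydrochloride 34.33 mg; maltose monohydrate 110.17 g; thiamine hydrochloride 3.82 mg; EDTA disodium salt 0.33 g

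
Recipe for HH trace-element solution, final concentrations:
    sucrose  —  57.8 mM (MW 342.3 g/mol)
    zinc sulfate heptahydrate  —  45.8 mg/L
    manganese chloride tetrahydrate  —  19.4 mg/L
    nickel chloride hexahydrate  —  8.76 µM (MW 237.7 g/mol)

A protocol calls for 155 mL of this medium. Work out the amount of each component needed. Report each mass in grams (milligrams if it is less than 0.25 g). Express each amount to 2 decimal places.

sucrose 3.07 g; zinc sulfate heptahydrate 7.10 mg; manganese chloride tetrahydrate 3.01 mg; nickel chloride hexahydrate 0.32 mg

Working volume: 155 mL = 0.155 L.
sucrose: 57.8 mmol/L × 342.3 g/mol × 0.155 L ÷ 1000 = 3.07 g
zinc sulfate heptahydrate: 45.8 mg/L × 0.155 L = 7.10 mg
manganese chloride tetrahydrate: 19.4 mg/L × 0.155 L = 3.01 mg
nickel chloride hexahydrate: 8.76 µmol/L × 237.7 g/mol × 0.155 L ÷ 1000 = 0.32 mg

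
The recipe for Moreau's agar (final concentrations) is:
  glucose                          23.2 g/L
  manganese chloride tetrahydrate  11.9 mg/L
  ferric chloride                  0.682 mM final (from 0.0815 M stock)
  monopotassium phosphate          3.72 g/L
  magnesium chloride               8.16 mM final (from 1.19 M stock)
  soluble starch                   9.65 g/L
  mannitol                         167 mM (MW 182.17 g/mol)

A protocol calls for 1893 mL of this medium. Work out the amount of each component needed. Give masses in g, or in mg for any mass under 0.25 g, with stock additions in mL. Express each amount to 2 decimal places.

Scale factor relative to 1 L: 1.893.
glucose: 23.2 g/L × 1.893 L = 43.92 g
manganese chloride tetrahydrate: 11.9 mg/L × 1.893 L = 22.53 mg
ferric chloride: V = C2·V2/C1 = 0.682 mM × 1893 mL ÷ 81.5 mM = 15.84 mL
monopotassium phosphate: 3.72 g/L × 1.893 L = 7.04 g
magnesium chloride: C1V1 = C2V2 → 8.16 mM × 1893 mL ÷ 1190 mM = 12.98 mL
soluble starch: 9.65 g/L × 1.893 L = 18.27 g
mannitol: 167 mmol/L × 182.17 g/mol × 1.893 L ÷ 1000 = 57.59 g

glucose 43.92 g; manganese chloride tetrahydrate 22.53 mg; ferric chloride 15.84 mL; monopotassium phosphate 7.04 g; magnesium chloride 12.98 mL; soluble starch 18.27 g; mannitol 57.59 g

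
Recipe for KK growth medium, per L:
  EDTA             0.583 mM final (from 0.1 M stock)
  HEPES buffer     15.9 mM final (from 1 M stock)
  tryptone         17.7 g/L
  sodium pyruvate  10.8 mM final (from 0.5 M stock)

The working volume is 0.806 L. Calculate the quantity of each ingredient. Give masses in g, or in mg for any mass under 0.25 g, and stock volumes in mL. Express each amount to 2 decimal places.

EDTA 4.70 mL; HEPES buffer 12.82 mL; tryptone 14.27 g; sodium pyruvate 17.41 mL

Working volume: 0.806 L.
EDTA: V = C2·V2/C1 = 0.583 mM × 806 mL ÷ 100 mM = 4.70 mL
HEPES buffer: V = C2·V2/C1 = 15.9 mM × 806 mL ÷ 1000 mM = 12.82 mL
tryptone: 17.7 g/L × 0.806 L = 14.27 g
sodium pyruvate: C1V1 = C2V2 → 10.8 mM × 806 mL ÷ 500 mM = 17.41 mL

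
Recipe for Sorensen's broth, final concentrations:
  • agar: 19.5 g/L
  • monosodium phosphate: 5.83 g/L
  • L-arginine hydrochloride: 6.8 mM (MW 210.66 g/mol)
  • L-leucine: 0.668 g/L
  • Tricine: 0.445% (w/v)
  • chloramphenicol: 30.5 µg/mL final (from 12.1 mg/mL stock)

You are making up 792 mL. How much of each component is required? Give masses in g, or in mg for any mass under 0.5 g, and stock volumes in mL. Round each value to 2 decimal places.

Target volume = 792 mL = 0.792 L.
agar: 19.5 g/L × 0.792 L = 15.44 g
monosodium phosphate: 5.83 g/L × 0.792 L = 4.62 g
L-arginine hydrochloride: 6.8 mmol/L × 210.66 g/mol × 0.792 L ÷ 1000 = 1.13 g
L-leucine: 0.668 g/L × 0.792 L = 0.53 g
Tricine: 0.445 g per 100 mL × 792 mL ÷ 100 = 3.52 g
chloramphenicol: C1V1 = C2V2 → 30.5 µg/mL × 792 mL ÷ 12100 µg/mL = 2.00 mL

agar 15.44 g; monosodium phosphate 4.62 g; L-arginine hydrochloride 1.13 g; L-leucine 0.53 g; Tricine 3.52 g; chloramphenicol 2.00 mL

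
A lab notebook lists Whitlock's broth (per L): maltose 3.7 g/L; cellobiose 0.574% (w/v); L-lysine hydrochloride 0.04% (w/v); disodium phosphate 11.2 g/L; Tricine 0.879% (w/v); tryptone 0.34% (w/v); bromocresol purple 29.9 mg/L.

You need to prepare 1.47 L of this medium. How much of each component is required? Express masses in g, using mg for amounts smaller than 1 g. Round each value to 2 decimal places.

Scale factor relative to 1 L: 1.47.
maltose: 3.7 g/L × 1.47 L = 5.44 g
cellobiose: 0.574 g per 100 mL × 1470 mL ÷ 100 = 8.44 g
L-lysine hydrochloride: 0.04% w/v = 0.4 g/L → 0.4 × 1.47 L = 0.588 g = 588.00 mg
disodium phosphate: 11.2 g/L × 1.47 L = 16.46 g
Tricine: 0.879 g per 100 mL × 1470 mL ÷ 100 = 12.92 g
tryptone: 0.34 g per 100 mL × 1470 mL ÷ 100 = 5.00 g
bromocresol purple: 29.9 mg/L × 1.47 L = 43.95 mg

maltose 5.44 g; cellobiose 8.44 g; L-lysine hydrochloride 588.00 mg; disodium phosphate 16.46 g; Tricine 12.92 g; tryptone 5.00 g; bromocresol purple 43.95 mg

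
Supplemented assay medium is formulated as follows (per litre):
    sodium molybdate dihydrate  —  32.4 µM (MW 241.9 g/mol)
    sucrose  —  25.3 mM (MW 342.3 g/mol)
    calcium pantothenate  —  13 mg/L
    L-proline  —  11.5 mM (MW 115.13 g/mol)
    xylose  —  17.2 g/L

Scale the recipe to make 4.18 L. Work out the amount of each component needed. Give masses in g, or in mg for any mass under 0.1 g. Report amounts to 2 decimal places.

sodium molybdate dihydrate 32.76 mg; sucrose 36.20 g; calcium pantothenate 54.34 mg; L-proline 5.53 g; xylose 71.90 g

Working volume: 4.18 L.
sodium molybdate dihydrate: 32.4 µmol/L × 241.9 g/mol × 4.18 L ÷ 1000 = 32.76 mg
sucrose: 25.3 mmol/L × 342.3 g/mol × 4.18 L ÷ 1000 = 36.20 g
calcium pantothenate: 13 mg/L × 4.18 L = 54.34 mg
L-proline: 11.5 mmol/L × 115.13 g/mol × 4.18 L ÷ 1000 = 5.53 g
xylose: 17.2 g/L × 4.18 L = 71.90 g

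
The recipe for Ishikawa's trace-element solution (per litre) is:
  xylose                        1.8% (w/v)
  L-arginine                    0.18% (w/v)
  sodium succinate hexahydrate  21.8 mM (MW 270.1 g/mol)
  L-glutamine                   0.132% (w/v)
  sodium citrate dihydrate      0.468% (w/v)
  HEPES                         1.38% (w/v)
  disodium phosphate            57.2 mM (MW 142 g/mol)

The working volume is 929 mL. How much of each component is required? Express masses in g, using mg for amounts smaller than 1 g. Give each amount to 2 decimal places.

xylose 16.72 g; L-arginine 1.67 g; sodium succinate hexahydrate 5.47 g; L-glutamine 1.23 g; sodium citrate dihydrate 4.35 g; HEPES 12.82 g; disodium phosphate 7.55 g

Target volume = 929 mL = 0.929 L.
xylose: 1.8 g per 100 mL × 929 mL ÷ 100 = 16.72 g
L-arginine: 0.18% w/v = 1.8 g/L → 1.8 × 0.929 L = 1.67 g
sodium succinate hexahydrate: 21.8 mmol/L × 270.1 g/mol × 0.929 L ÷ 1000 = 5.47 g
L-glutamine: 0.132 g per 100 mL × 929 mL ÷ 100 = 1.23 g
sodium citrate dihydrate: 0.468 g per 100 mL × 929 mL ÷ 100 = 4.35 g
HEPES: 1.38 g per 100 mL × 929 mL ÷ 100 = 12.82 g
disodium phosphate: 57.2 mmol/L × 142 g/mol × 0.929 L ÷ 1000 = 7.55 g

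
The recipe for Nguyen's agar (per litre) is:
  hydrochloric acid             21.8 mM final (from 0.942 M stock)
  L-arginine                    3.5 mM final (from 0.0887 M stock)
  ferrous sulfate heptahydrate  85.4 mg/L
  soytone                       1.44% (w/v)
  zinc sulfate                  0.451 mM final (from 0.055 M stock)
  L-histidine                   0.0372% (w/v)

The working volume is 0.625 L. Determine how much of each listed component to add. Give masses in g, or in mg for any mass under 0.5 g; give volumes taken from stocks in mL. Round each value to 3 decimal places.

hydrochloric acid 14.464 mL; L-arginine 24.662 mL; ferrous sulfate heptahydrate 53.375 mg; soytone 9.000 g; zinc sulfate 5.125 mL; L-histidine 232.500 mg

Scale factor relative to 1 L: 0.625.
hydrochloric acid: V = C2·V2/C1 = 21.8 mM × 625 mL ÷ 942 mM = 14.464 mL
L-arginine: dilute stock: 3.5 mM × 625 mL ÷ 88.7 mM = 24.662 mL
ferrous sulfate heptahydrate: 85.4 mg/L × 0.625 L = 53.375 mg
soytone: 1.44% w/v = 14.4 g/L → 14.4 × 0.625 L = 9.000 g
zinc sulfate: C1V1 = C2V2 → 0.451 mM × 625 mL ÷ 55 mM = 5.125 mL
L-histidine: 0.0372% w/v = 0.372 g/L → 0.372 × 0.625 L = 0.2325 g = 232.500 mg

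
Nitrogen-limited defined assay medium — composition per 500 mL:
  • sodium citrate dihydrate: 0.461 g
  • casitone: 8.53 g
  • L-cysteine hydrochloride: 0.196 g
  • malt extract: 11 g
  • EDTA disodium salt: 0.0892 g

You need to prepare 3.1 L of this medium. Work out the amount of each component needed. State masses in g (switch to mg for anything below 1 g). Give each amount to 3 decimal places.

Scale factor = 3100 mL / 500 mL = 6.2.
sodium citrate dihydrate: 0.461 g × (3100 mL / 500 mL) = 2.858 g
casitone: 8.53 g × (3100 mL / 500 mL) = 52.886 g
L-cysteine hydrochloride: 0.196 g × (3100 mL / 500 mL) = 1.215 g
malt extract: 11 g × (3100 mL / 500 mL) = 68.200 g
EDTA disodium salt: 0.0892 g × (3100 mL / 500 mL) = 0.55304 g = 553.040 mg

sodium citrate dihydrate 2.858 g; casitone 52.886 g; L-cysteine hydrochloride 1.215 g; malt extract 68.200 g; EDTA disodium salt 553.040 mg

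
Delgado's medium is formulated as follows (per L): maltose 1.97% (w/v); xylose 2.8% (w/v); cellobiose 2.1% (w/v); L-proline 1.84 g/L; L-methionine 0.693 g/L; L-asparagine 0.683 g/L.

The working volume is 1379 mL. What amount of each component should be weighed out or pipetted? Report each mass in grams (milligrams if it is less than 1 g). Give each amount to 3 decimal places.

Scale factor relative to 1 L: 1.379.
maltose: 1.97% w/v = 19.7 g/L → 19.7 × 1.379 L = 27.166 g
xylose: 2.8 g per 100 mL × 1379 mL ÷ 100 = 38.612 g
cellobiose: 2.1 g per 100 mL × 1379 mL ÷ 100 = 28.959 g
L-proline: 1.84 g/L × 1.379 L = 2.537 g
L-methionine: 0.693 g/L × 1.379 L = 0.955647 g = 955.647 mg
L-asparagine: 0.683 g/L × 1.379 L = 0.941857 g = 941.857 mg

maltose 27.166 g; xylose 38.612 g; cellobiose 28.959 g; L-proline 2.537 g; L-methionine 955.647 mg; L-asparagine 941.857 mg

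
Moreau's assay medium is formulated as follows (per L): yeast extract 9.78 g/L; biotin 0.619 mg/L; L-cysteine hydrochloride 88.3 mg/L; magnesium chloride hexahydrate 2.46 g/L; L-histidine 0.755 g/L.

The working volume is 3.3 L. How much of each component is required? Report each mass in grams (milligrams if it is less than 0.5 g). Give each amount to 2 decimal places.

yeast extract 32.27 g; biotin 2.04 mg; L-cysteine hydrochloride 291.39 mg; magnesium chloride hexahydrate 8.12 g; L-histidine 2.49 g

Working volume: 3.3 L.
yeast extract: 9.78 g/L × 3.3 L = 32.27 g
biotin: 0.619 mg/L × 3.3 L = 2.04 mg
L-cysteine hydrochloride: 88.3 mg/L × 3.3 L = 291.39 mg
magnesium chloride hexahydrate: 2.46 g/L × 3.3 L = 8.12 g
L-histidine: 0.755 g/L × 3.3 L = 2.49 g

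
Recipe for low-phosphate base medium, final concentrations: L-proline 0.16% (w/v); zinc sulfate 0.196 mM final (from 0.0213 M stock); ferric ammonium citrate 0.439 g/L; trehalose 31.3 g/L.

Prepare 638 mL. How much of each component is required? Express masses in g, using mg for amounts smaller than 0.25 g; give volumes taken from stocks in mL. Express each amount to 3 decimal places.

L-proline 1.021 g; zinc sulfate 5.871 mL; ferric ammonium citrate 0.280 g; trehalose 19.969 g

Target volume = 638 mL = 0.638 L.
L-proline: 0.16 g per 100 mL × 638 mL ÷ 100 = 1.021 g
zinc sulfate: C1V1 = C2V2 → 0.196 mM × 638 mL ÷ 21.3 mM = 5.871 mL
ferric ammonium citrate: 0.439 g/L × 0.638 L = 0.280 g
trehalose: 31.3 g/L × 0.638 L = 19.969 g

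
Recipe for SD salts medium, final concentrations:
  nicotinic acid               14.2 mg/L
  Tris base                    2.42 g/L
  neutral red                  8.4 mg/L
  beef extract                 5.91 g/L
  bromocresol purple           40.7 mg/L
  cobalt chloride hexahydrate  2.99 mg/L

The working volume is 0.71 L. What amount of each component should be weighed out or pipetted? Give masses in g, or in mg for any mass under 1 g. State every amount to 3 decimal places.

nicotinic acid 10.082 mg; Tris base 1.718 g; neutral red 5.964 mg; beef extract 4.196 g; bromocresol purple 28.897 mg; cobalt chloride hexahydrate 2.123 mg

Scale factor relative to 1 L: 0.71.
nicotinic acid: 14.2 mg/L × 0.71 L = 10.082 mg
Tris base: 2.42 g/L × 0.71 L = 1.718 g
neutral red: 8.4 mg/L × 0.71 L = 5.964 mg
beef extract: 5.91 g/L × 0.71 L = 4.196 g
bromocresol purple: 40.7 mg/L × 0.71 L = 28.897 mg
cobalt chloride hexahydrate: 2.99 mg/L × 0.71 L = 2.123 mg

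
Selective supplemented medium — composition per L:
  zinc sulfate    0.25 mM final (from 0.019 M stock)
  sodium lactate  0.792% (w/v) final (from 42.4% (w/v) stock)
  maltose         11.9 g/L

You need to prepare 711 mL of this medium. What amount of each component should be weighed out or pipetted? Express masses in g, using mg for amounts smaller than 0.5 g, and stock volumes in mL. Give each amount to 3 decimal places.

zinc sulfate 9.355 mL; sodium lactate 13.281 mL; maltose 8.461 g

Working volume: 711 mL = 0.711 L.
zinc sulfate: C1V1 = C2V2 → 0.25 mM × 711 mL ÷ 19 mM = 9.355 mL
sodium lactate: dilute stock: 0.792% ÷ 42.4% × 711 mL = 13.281 mL
maltose: 11.9 g/L × 0.711 L = 8.461 g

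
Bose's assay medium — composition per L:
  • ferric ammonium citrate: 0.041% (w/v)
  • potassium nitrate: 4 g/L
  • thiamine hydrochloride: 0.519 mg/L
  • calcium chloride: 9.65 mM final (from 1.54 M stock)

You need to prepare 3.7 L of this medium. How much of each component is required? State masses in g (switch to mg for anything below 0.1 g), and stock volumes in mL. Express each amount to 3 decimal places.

Working volume: 3.7 L.
ferric ammonium citrate: 0.041 g per 100 mL × 3700 mL ÷ 100 = 1.517 g
potassium nitrate: 4 g/L × 3.7 L = 14.800 g
thiamine hydrochloride: 0.519 mg/L × 3.7 L = 1.920 mg
calcium chloride: V = C2·V2/C1 = 9.65 mM × 3700 mL ÷ 1540 mM = 23.185 mL

ferric ammonium citrate 1.517 g; potassium nitrate 14.800 g; thiamine hydrochloride 1.920 mg; calcium chloride 23.185 mL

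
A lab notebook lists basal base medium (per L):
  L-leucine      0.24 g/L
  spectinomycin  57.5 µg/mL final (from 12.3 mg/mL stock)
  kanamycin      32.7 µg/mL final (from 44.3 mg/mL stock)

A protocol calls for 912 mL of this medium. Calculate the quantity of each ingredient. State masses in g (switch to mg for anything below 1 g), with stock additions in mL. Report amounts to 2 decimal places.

L-leucine 218.88 mg; spectinomycin 4.26 mL; kanamycin 0.67 mL

Scale factor relative to 1 L: 0.912.
L-leucine: 0.24 g/L × 0.912 L = 0.21888 g = 218.88 mg
spectinomycin: dilute stock: 57.5 µg/mL × 912 mL ÷ 12300 µg/mL = 4.26 mL
kanamycin: C1V1 = C2V2 → 32.7 µg/mL × 912 mL ÷ 44300 µg/mL = 0.67 mL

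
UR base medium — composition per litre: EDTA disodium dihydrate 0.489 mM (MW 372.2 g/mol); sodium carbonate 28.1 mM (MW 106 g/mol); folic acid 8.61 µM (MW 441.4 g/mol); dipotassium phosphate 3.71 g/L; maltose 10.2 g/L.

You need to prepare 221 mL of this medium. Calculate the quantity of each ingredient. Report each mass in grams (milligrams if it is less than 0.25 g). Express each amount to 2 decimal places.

EDTA disodium dihydrate 40.22 mg; sodium carbonate 0.66 g; folic acid 0.84 mg; dipotassium phosphate 0.82 g; maltose 2.25 g

Working volume: 221 mL = 0.221 L.
EDTA disodium dihydrate: 0.489 mmol/L × 372.2 mg/mmol × 0.221 L = 40.22 mg
sodium carbonate: 28.1 mmol/L × 106 g/mol × 0.221 L ÷ 1000 = 0.66 g
folic acid: 8.61 µmol/L × 441.4 g/mol × 0.221 L ÷ 1000 = 0.84 mg
dipotassium phosphate: 3.71 g/L × 0.221 L = 0.82 g
maltose: 10.2 g/L × 0.221 L = 2.25 g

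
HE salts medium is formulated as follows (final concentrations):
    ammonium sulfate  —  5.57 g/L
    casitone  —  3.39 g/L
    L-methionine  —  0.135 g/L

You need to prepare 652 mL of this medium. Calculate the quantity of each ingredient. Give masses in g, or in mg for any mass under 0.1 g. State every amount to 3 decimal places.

Scale factor relative to 1 L: 0.652.
ammonium sulfate: 5.57 g/L × 0.652 L = 3.632 g
casitone: 3.39 g/L × 0.652 L = 2.210 g
L-methionine: 0.135 g/L × 0.652 L = 0.08802 g = 88.020 mg

ammonium sulfate 3.632 g; casitone 2.210 g; L-methionine 88.020 mg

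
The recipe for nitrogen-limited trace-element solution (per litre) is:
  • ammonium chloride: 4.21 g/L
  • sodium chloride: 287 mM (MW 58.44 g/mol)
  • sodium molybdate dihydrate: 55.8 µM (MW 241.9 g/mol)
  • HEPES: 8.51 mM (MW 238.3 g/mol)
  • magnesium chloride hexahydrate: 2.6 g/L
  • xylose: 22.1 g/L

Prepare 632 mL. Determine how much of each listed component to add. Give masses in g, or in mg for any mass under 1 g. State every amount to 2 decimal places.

ammonium chloride 2.66 g; sodium chloride 10.60 g; sodium molybdate dihydrate 8.53 mg; HEPES 1.28 g; magnesium chloride hexahydrate 1.64 g; xylose 13.97 g

Target volume = 632 mL = 0.632 L.
ammonium chloride: 4.21 g/L × 0.632 L = 2.66 g
sodium chloride: 287 mmol/L × 58.44 g/mol × 0.632 L ÷ 1000 = 10.60 g
sodium molybdate dihydrate: 55.8 µmol/L × 241.9 g/mol × 0.632 L ÷ 1000 = 8.53 mg
HEPES: 8.51 mmol/L × 238.3 g/mol × 0.632 L ÷ 1000 = 1.28 g
magnesium chloride hexahydrate: 2.6 g/L × 0.632 L = 1.64 g
xylose: 22.1 g/L × 0.632 L = 13.97 g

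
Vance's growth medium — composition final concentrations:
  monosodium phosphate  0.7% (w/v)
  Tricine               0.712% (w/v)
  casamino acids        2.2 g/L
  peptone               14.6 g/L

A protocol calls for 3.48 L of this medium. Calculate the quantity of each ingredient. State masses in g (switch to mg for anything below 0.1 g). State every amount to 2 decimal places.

monosodium phosphate 24.36 g; Tricine 24.78 g; casamino acids 7.66 g; peptone 50.81 g

Working volume: 3.48 L.
monosodium phosphate: 0.7% w/v = 7 g/L → 7 × 3.48 L = 24.36 g
Tricine: 0.712 g per 100 mL × 3480 mL ÷ 100 = 24.78 g
casamino acids: 2.2 g/L × 3.48 L = 7.66 g
peptone: 14.6 g/L × 3.48 L = 50.81 g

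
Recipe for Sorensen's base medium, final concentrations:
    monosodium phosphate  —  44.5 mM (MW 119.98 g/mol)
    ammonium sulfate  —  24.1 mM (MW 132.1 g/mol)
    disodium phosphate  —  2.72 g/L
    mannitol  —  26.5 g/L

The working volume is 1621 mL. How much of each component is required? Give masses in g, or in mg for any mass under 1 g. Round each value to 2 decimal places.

Target volume = 1621 mL = 1.621 L.
monosodium phosphate: 44.5 mmol/L × 119.98 g/mol × 1.621 L ÷ 1000 = 8.65 g
ammonium sulfate: 24.1 mmol/L × 132.1 g/mol × 1.621 L ÷ 1000 = 5.16 g
disodium phosphate: 2.72 g/L × 1.621 L = 4.41 g
mannitol: 26.5 g/L × 1.621 L = 42.96 g

monosodium phosphate 8.65 g; ammonium sulfate 5.16 g; disodium phosphate 4.41 g; mannitol 42.96 g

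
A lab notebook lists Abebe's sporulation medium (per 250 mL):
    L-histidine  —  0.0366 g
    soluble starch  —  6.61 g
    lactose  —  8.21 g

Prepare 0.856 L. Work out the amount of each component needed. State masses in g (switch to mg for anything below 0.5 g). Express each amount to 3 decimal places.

L-histidine 125.318 mg; soluble starch 22.633 g; lactose 28.111 g

Scale factor = 856 mL / 250 mL = 3.424.
L-histidine: 0.0366 g × (856 mL / 250 mL) = 0.125318 g = 125.318 mg
soluble starch: 6.61 g × (856 mL / 250 mL) = 22.633 g
lactose: 8.21 g × (856 mL / 250 mL) = 28.111 g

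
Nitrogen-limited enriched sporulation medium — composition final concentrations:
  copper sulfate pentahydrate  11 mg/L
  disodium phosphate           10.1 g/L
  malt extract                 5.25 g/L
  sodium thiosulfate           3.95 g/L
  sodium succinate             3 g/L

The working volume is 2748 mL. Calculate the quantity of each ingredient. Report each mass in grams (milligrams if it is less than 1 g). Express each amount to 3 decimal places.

Working volume: 2748 mL = 2.748 L.
copper sulfate pentahydrate: 11 mg/L × 2.748 L = 30.228 mg
disodium phosphate: 10.1 g/L × 2.748 L = 27.755 g
malt extract: 5.25 g/L × 2.748 L = 14.427 g
sodium thiosulfate: 3.95 g/L × 2.748 L = 10.855 g
sodium succinate: 3 g/L × 2.748 L = 8.244 g

copper sulfate pentahydrate 30.228 mg; disodium phosphate 27.755 g; malt extract 14.427 g; sodium thiosulfate 10.855 g; sodium succinate 8.244 g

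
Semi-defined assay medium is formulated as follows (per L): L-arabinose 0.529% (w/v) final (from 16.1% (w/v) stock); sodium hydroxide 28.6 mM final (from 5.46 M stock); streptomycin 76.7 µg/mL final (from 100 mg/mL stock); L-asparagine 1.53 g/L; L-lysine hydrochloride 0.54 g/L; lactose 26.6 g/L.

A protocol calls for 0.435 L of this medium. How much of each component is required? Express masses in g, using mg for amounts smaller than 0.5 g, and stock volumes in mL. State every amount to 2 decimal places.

Working volume: 0.435 L.
L-arabinose: C1V1 = C2V2 → 0.529% ÷ 16.1% × 435 mL = 14.29 mL
sodium hydroxide: V = C2·V2/C1 = 28.6 mM × 435 mL ÷ 5460 mM = 2.28 mL
streptomycin: V = C2·V2/C1 = 76.7 µg/mL × 435 mL ÷ 100000 µg/mL = 0.33 mL
L-asparagine: 1.53 g/L × 0.435 L = 0.67 g
L-lysine hydrochloride: 0.54 g/L × 0.435 L = 0.2349 g = 234.90 mg
lactose: 26.6 g/L × 0.435 L = 11.57 g

L-arabinose 14.29 mL; sodium hydroxide 2.28 mL; streptomycin 0.33 mL; L-asparagine 0.67 g; L-lysine hydrochloride 234.90 mg; lactose 11.57 g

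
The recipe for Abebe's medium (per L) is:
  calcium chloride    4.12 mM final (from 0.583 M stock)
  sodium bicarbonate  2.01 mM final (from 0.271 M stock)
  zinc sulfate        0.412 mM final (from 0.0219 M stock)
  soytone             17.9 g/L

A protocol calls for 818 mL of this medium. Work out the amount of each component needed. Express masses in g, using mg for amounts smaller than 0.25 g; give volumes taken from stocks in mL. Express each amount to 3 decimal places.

calcium chloride 5.781 mL; sodium bicarbonate 6.067 mL; zinc sulfate 15.389 mL; soytone 14.642 g

Target volume = 818 mL = 0.818 L.
calcium chloride: C1V1 = C2V2 → 4.12 mM × 818 mL ÷ 583 mM = 5.781 mL
sodium bicarbonate: V = C2·V2/C1 = 2.01 mM × 818 mL ÷ 271 mM = 6.067 mL
zinc sulfate: dilute stock: 0.412 mM × 818 mL ÷ 21.9 mM = 15.389 mL
soytone: 17.9 g/L × 0.818 L = 14.642 g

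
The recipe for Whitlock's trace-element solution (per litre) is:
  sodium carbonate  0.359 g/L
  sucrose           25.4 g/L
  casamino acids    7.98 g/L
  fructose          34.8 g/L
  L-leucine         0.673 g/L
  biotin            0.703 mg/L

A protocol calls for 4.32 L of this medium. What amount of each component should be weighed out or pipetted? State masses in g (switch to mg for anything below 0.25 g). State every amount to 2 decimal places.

Scale factor relative to 1 L: 4.32.
sodium carbonate: 0.359 g/L × 4.32 L = 1.55 g
sucrose: 25.4 g/L × 4.32 L = 109.73 g
casamino acids: 7.98 g/L × 4.32 L = 34.47 g
fructose: 34.8 g/L × 4.32 L = 150.34 g
L-leucine: 0.673 g/L × 4.32 L = 2.91 g
biotin: 0.703 mg/L × 4.32 L = 3.04 mg

sodium carbonate 1.55 g; sucrose 109.73 g; casamino acids 34.47 g; fructose 150.34 g; L-leucine 2.91 g; biotin 3.04 mg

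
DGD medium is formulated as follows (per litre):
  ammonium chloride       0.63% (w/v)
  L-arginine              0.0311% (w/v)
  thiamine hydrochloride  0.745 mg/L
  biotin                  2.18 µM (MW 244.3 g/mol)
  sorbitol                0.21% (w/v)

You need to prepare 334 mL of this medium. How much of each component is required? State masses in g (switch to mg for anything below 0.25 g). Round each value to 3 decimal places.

ammonium chloride 2.104 g; L-arginine 103.874 mg; thiamine hydrochloride 0.249 mg; biotin 0.178 mg; sorbitol 0.701 g

Scale factor relative to 1 L: 0.334.
ammonium chloride: 0.63% w/v = 6.3 g/L → 6.3 × 0.334 L = 2.104 g
L-arginine: 0.0311% w/v = 0.311 g/L → 0.311 × 0.334 L = 0.103874 g = 103.874 mg
thiamine hydrochloride: 0.745 mg/L × 0.334 L = 0.249 mg
biotin: 2.18 µmol/L × 244.3 g/mol × 0.334 L ÷ 1000 = 0.178 mg
sorbitol: 0.21 g per 100 mL × 334 mL ÷ 100 = 0.701 g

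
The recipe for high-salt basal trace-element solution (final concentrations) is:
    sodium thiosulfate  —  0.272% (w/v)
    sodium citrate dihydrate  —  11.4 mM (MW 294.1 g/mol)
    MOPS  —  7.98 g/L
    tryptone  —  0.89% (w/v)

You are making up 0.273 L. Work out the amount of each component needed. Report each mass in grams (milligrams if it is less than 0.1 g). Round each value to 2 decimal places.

Scale factor relative to 1 L: 0.273.
sodium thiosulfate: 0.272% w/v = 2.72 g/L → 2.72 × 0.273 L = 0.74 g
sodium citrate dihydrate: 11.4 mmol/L × 294.1 g/mol × 0.273 L ÷ 1000 = 0.92 g
MOPS: 7.98 g/L × 0.273 L = 2.18 g
tryptone: 0.89 g per 100 mL × 273 mL ÷ 100 = 2.43 g

sodium thiosulfate 0.74 g; sodium citrate dihydrate 0.92 g; MOPS 2.18 g; tryptone 2.43 g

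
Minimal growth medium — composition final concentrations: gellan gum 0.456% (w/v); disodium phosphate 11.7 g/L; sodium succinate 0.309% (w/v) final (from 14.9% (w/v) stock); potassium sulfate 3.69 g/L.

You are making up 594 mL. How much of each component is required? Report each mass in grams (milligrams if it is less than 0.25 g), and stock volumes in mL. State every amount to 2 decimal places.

Scale factor relative to 1 L: 0.594.
gellan gum: 0.456% w/v = 4.56 g/L → 4.56 × 0.594 L = 2.71 g
disodium phosphate: 11.7 g/L × 0.594 L = 6.95 g
sodium succinate: dilute stock: 0.309% ÷ 14.9% × 594 mL = 12.32 mL
potassium sulfate: 3.69 g/L × 0.594 L = 2.19 g

gellan gum 2.71 g; disodium phosphate 6.95 g; sodium succinate 12.32 mL; potassium sulfate 2.19 g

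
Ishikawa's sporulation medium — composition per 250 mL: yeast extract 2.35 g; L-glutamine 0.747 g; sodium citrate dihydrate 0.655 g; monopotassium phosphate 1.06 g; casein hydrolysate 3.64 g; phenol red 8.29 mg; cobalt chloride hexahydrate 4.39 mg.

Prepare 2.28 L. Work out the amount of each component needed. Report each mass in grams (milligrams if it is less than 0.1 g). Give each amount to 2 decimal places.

yeast extract 21.43 g; L-glutamine 6.81 g; sodium citrate dihydrate 5.97 g; monopotassium phosphate 9.67 g; casein hydrolysate 33.20 g; phenol red 75.60 mg; cobalt chloride hexahydrate 40.04 mg

Ratio of target to recipe volume: 2280 / 250 = 9.12.
yeast extract: 2.35 g × (2280 mL / 250 mL) = 21.43 g
L-glutamine: 0.747 g × (2280 mL / 250 mL) = 6.81 g
sodium citrate dihydrate: 0.655 g × (2280 mL / 250 mL) = 5.97 g
monopotassium phosphate: 1.06 g × (2280 mL / 250 mL) = 9.67 g
casein hydrolysate: 3.64 g × (2280 mL / 250 mL) = 33.20 g
phenol red: 8.29 mg × (2280 mL / 250 mL) = 75.60 mg
cobalt chloride hexahydrate: 4.39 mg × (2280 mL / 250 mL) = 40.04 mg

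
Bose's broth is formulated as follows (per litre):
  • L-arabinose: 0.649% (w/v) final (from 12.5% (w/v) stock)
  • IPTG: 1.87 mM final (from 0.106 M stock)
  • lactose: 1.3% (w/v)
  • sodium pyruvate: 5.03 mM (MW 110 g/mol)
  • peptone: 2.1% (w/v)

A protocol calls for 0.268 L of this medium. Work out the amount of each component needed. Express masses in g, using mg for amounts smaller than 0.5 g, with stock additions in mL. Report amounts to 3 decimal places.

Working volume: 0.268 L.
L-arabinose: dilute stock: 0.649% ÷ 12.5% × 268 mL = 13.915 mL
IPTG: dilute stock: 1.87 mM × 268 mL ÷ 106 mM = 4.728 mL
lactose: 1.3 g per 100 mL × 268 mL ÷ 100 = 3.484 g
sodium pyruvate: 5.03 mmol/L × 110 mg/mmol × 0.268 L = 148.284 mg
peptone: 2.1% w/v = 21 g/L → 21 × 0.268 L = 5.628 g

L-arabinose 13.915 mL; IPTG 4.728 mL; lactose 3.484 g; sodium pyruvate 148.284 mg; peptone 5.628 g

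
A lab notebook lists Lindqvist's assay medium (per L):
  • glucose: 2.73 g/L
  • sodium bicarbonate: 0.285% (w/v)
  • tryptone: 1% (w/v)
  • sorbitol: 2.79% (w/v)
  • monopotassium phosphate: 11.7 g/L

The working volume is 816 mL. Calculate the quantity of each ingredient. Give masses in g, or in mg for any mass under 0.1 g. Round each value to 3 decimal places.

Target volume = 816 mL = 0.816 L.
glucose: 2.73 g/L × 0.816 L = 2.228 g
sodium bicarbonate: 0.285% w/v = 2.85 g/L → 2.85 × 0.816 L = 2.326 g
tryptone: 1% w/v = 10 g/L → 10 × 0.816 L = 8.160 g
sorbitol: 2.79% w/v = 27.9 g/L → 27.9 × 0.816 L = 22.766 g
monopotassium phosphate: 11.7 g/L × 0.816 L = 9.547 g

glucose 2.228 g; sodium bicarbonate 2.326 g; tryptone 8.160 g; sorbitol 22.766 g; monopotassium phosphate 9.547 g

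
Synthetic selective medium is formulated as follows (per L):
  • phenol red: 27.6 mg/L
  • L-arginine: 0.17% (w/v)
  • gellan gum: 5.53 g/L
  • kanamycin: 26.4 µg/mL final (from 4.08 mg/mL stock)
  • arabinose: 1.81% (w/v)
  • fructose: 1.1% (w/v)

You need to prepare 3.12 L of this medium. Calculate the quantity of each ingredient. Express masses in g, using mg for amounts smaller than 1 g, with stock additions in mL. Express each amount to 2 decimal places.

Scale factor relative to 1 L: 3.12.
phenol red: 27.6 mg/L × 3.12 L = 86.11 mg
L-arginine: 0.17% w/v = 1.7 g/L → 1.7 × 3.12 L = 5.30 g
gellan gum: 5.53 g/L × 3.12 L = 17.25 g
kanamycin: C1V1 = C2V2 → 26.4 µg/mL × 3120 mL ÷ 4080 µg/mL = 20.19 mL
arabinose: 1.81 g per 100 mL × 3120 mL ÷ 100 = 56.47 g
fructose: 1.1 g per 100 mL × 3120 mL ÷ 100 = 34.32 g

phenol red 86.11 mg; L-arginine 5.30 g; gellan gum 17.25 g; kanamycin 20.19 mL; arabinose 56.47 g; fructose 34.32 g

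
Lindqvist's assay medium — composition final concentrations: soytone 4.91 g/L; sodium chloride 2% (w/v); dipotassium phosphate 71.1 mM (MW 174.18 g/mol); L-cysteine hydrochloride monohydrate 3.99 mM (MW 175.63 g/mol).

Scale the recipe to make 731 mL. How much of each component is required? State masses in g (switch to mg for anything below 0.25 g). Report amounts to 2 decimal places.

soytone 3.59 g; sodium chloride 14.62 g; dipotassium phosphate 9.05 g; L-cysteine hydrochloride monohydrate 0.51 g

Working volume: 731 mL = 0.731 L.
soytone: 4.91 g/L × 0.731 L = 3.59 g
sodium chloride: 2 g per 100 mL × 731 mL ÷ 100 = 14.62 g
dipotassium phosphate: 71.1 mmol/L × 174.18 g/mol × 0.731 L ÷ 1000 = 9.05 g
L-cysteine hydrochloride monohydrate: 3.99 mmol/L × 175.63 g/mol × 0.731 L ÷ 1000 = 0.51 g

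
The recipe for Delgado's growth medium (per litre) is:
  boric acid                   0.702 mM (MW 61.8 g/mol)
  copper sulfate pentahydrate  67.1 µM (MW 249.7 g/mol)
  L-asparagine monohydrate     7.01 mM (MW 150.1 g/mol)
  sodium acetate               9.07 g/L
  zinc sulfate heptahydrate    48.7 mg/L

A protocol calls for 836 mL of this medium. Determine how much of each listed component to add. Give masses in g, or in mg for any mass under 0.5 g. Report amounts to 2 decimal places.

boric acid 36.27 mg; copper sulfate pentahydrate 14.01 mg; L-asparagine monohydrate 0.88 g; sodium acetate 7.58 g; zinc sulfate heptahydrate 40.71 mg

Target volume = 836 mL = 0.836 L.
boric acid: 0.702 mmol/L × 61.8 mg/mmol × 0.836 L = 36.27 mg
copper sulfate pentahydrate: 67.1 µmol/L × 249.7 g/mol × 0.836 L ÷ 1000 = 14.01 mg
L-asparagine monohydrate: 7.01 mmol/L × 150.1 g/mol × 0.836 L ÷ 1000 = 0.88 g
sodium acetate: 9.07 g/L × 0.836 L = 7.58 g
zinc sulfate heptahydrate: 48.7 mg/L × 0.836 L = 40.71 mg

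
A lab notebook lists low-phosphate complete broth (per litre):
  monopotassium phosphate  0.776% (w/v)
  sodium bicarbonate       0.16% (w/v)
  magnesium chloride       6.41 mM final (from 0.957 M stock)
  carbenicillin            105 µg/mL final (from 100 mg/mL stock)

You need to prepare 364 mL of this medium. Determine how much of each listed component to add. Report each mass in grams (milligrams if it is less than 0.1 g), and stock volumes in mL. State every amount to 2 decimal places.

monopotassium phosphate 2.82 g; sodium bicarbonate 0.58 g; magnesium chloride 2.44 mL; carbenicillin 0.38 mL

Scale factor relative to 1 L: 0.364.
monopotassium phosphate: 0.776% w/v = 7.76 g/L → 7.76 × 0.364 L = 2.82 g
sodium bicarbonate: 0.16% w/v = 1.6 g/L → 1.6 × 0.364 L = 0.58 g
magnesium chloride: C1V1 = C2V2 → 6.41 mM × 364 mL ÷ 957 mM = 2.44 mL
carbenicillin: V = C2·V2/C1 = 105 µg/mL × 364 mL ÷ 100000 µg/mL = 0.38 mL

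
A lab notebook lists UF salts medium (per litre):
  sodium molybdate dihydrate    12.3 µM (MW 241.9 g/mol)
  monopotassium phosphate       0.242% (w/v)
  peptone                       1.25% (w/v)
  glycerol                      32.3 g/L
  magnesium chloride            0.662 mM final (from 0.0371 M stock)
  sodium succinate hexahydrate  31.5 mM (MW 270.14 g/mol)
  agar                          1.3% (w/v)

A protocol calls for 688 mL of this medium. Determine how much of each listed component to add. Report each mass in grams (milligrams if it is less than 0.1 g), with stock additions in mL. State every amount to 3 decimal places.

sodium molybdate dihydrate 2.047 mg; monopotassium phosphate 1.665 g; peptone 8.600 g; glycerol 22.222 g; magnesium chloride 12.276 mL; sodium succinate hexahydrate 5.854 g; agar 8.944 g

Scale factor relative to 1 L: 0.688.
sodium molybdate dihydrate: 12.3 µmol/L × 241.9 g/mol × 0.688 L ÷ 1000 = 2.047 mg
monopotassium phosphate: 0.242% w/v = 2.42 g/L → 2.42 × 0.688 L = 1.665 g
peptone: 1.25 g per 100 mL × 688 mL ÷ 100 = 8.600 g
glycerol: 32.3 g/L × 0.688 L = 22.222 g
magnesium chloride: dilute stock: 0.662 mM × 688 mL ÷ 37.1 mM = 12.276 mL
sodium succinate hexahydrate: 31.5 mmol/L × 270.14 g/mol × 0.688 L ÷ 1000 = 5.854 g
agar: 1.3% w/v = 13 g/L → 13 × 0.688 L = 8.944 g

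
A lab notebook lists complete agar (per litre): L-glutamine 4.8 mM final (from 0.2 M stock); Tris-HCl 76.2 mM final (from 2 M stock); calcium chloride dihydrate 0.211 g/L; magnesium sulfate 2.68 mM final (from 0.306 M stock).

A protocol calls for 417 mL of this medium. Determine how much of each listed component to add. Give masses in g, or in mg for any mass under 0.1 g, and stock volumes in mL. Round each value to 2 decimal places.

Scale factor relative to 1 L: 0.417.
L-glutamine: C1V1 = C2V2 → 4.8 mM × 417 mL ÷ 200 mM = 10.01 mL
Tris-HCl: C1V1 = C2V2 → 76.2 mM × 417 mL ÷ 2000 mM = 15.89 mL
calcium chloride dihydrate: 0.211 g/L × 0.417 L = 0.087987 g = 87.99 mg
magnesium sulfate: C1V1 = C2V2 → 2.68 mM × 417 mL ÷ 306 mM = 3.65 mL

L-glutamine 10.01 mL; Tris-HCl 15.89 mL; calcium chloride dihydrate 87.99 mg; magnesium sulfate 3.65 mL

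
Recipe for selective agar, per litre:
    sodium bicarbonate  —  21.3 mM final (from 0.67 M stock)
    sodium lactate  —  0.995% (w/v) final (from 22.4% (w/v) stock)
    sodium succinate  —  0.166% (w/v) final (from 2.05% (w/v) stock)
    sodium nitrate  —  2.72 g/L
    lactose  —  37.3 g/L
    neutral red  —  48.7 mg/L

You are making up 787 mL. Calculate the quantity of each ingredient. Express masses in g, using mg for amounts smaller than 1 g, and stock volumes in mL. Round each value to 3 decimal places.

sodium bicarbonate 25.020 mL; sodium lactate 34.958 mL; sodium succinate 63.728 mL; sodium nitrate 2.141 g; lactose 29.355 g; neutral red 38.327 mg

Scale factor relative to 1 L: 0.787.
sodium bicarbonate: V = C2·V2/C1 = 21.3 mM × 787 mL ÷ 670 mM = 25.020 mL
sodium lactate: dilute stock: 0.995% ÷ 22.4% × 787 mL = 34.958 mL
sodium succinate: C1V1 = C2V2 → 0.166% ÷ 2.05% × 787 mL = 63.728 mL
sodium nitrate: 2.72 g/L × 0.787 L = 2.141 g
lactose: 37.3 g/L × 0.787 L = 29.355 g
neutral red: 48.7 mg/L × 0.787 L = 38.327 mg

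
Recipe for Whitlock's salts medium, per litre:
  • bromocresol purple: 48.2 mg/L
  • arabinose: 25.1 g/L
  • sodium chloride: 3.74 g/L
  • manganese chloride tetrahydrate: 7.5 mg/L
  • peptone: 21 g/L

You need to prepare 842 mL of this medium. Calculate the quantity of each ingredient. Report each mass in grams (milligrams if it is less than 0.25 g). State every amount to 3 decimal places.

bromocresol purple 40.584 mg; arabinose 21.134 g; sodium chloride 3.149 g; manganese chloride tetrahydrate 6.315 mg; peptone 17.682 g

Scale factor relative to 1 L: 0.842.
bromocresol purple: 48.2 mg/L × 0.842 L = 40.584 mg
arabinose: 25.1 g/L × 0.842 L = 21.134 g
sodium chloride: 3.74 g/L × 0.842 L = 3.149 g
manganese chloride tetrahydrate: 7.5 mg/L × 0.842 L = 6.315 mg
peptone: 21 g/L × 0.842 L = 17.682 g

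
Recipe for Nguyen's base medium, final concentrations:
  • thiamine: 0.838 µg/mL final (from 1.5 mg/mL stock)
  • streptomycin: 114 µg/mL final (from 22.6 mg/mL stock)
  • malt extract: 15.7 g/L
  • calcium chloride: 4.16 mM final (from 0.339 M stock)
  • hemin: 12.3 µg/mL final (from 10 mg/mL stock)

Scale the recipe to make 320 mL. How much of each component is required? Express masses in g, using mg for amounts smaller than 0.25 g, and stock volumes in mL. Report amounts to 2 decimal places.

Working volume: 320 mL = 0.32 L.
thiamine: C1V1 = C2V2 → 0.838 µg/mL × 320 mL ÷ 1500 µg/mL = 0.18 mL
streptomycin: C1V1 = C2V2 → 114 µg/mL × 320 mL ÷ 22600 µg/mL = 1.61 mL
malt extract: 15.7 g/L × 0.32 L = 5.02 g
calcium chloride: C1V1 = C2V2 → 4.16 mM × 320 mL ÷ 339 mM = 3.93 mL
hemin: V = C2·V2/C1 = 12.3 µg/mL × 320 mL ÷ 10000 µg/mL = 0.39 mL

thiamine 0.18 mL; streptomycin 1.61 mL; malt extract 5.02 g; calcium chloride 3.93 mL; hemin 0.39 mL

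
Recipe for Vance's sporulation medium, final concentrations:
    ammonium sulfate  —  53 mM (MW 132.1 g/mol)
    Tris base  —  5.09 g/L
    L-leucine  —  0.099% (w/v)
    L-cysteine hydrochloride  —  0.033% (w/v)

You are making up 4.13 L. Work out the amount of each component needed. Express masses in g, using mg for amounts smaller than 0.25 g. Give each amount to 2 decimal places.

Working volume: 4.13 L.
ammonium sulfate: 53 mmol/L × 132.1 g/mol × 4.13 L ÷ 1000 = 28.92 g
Tris base: 5.09 g/L × 4.13 L = 21.02 g
L-leucine: 0.099 g per 100 mL × 4130 mL ÷ 100 = 4.09 g
L-cysteine hydrochloride: 0.033% w/v = 0.33 g/L → 0.33 × 4.13 L = 1.36 g

ammonium sulfate 28.92 g; Tris base 21.02 g; L-leucine 4.09 g; L-cysteine hydrochloride 1.36 g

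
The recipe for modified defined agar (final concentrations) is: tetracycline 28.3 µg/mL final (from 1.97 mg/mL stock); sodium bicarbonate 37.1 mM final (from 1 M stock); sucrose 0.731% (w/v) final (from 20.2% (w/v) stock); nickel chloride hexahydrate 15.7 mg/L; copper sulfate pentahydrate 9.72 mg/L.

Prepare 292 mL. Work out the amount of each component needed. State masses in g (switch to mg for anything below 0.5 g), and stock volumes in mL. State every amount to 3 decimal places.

Working volume: 292 mL = 0.292 L.
tetracycline: dilute stock: 28.3 µg/mL × 292 mL ÷ 1970 µg/mL = 4.195 mL
sodium bicarbonate: dilute stock: 37.1 mM × 292 mL ÷ 1000 mM = 10.833 mL
sucrose: dilute stock: 0.731% ÷ 20.2% × 292 mL = 10.567 mL
nickel chloride hexahydrate: 15.7 mg/L × 0.292 L = 4.584 mg
copper sulfate pentahydrate: 9.72 mg/L × 0.292 L = 2.838 mg

tetracycline 4.195 mL; sodium bicarbonate 10.833 mL; sucrose 10.567 mL; nickel chloride hexahydrate 4.584 mg; copper sulfate pentahydrate 2.838 mg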